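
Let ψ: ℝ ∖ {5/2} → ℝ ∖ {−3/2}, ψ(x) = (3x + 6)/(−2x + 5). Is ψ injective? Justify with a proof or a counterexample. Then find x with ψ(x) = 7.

29/17

Suppose ψ(a) = ψ(b). Cross-multiplying: (3a + 6)(−2b + 5) = (3b + 6)(−2a + 5).
Expanding both sides and cancelling the symmetric terms leaves 27·(a − b) = 0. Since 27 ≠ 0, a = b. Therefore ψ is injective.
Solving ψ(x) = 7: cross-multiplying gives 3x + 6 = 7(−2x + 5), which rearranges to 17x = 29, so x = 29/17.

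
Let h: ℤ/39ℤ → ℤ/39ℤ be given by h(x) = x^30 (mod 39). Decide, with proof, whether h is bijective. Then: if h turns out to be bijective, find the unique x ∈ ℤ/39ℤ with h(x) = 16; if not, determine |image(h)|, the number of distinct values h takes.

h(1) = 1^30 = 1.
h(4): Repeated squaring mod 39: 4^1 ≡ 4, 4^2 ≡ 4² = 16, 4^4 ≡ 16² = 256 ≡ 22, 4^8 ≡ 22² = 484 ≡ 16, 4^16 ≡ 16² = 256 ≡ 22. Since 30 = 16 + 8 + 4 + 2, 4^30 ≡ 22·16·22·16: 22·16 = 352 ≡ 1, then 1·22 = 22, then 22·16 = 352 ≡ 1. So 4^30 ≡ 1 (mod 39).
So h(1) = h(4) = 1 while 1 ≠ 4, therefore h is not injective, hence not bijective.
Since h is not bijective, we determine |image(h)|. Computing x^30 mod 39 for each x (by repeated squaring, reducing mod 39 at every step), the values h(0), h(1), …, h(38) are: 0, 1, 25, 27, 1, 25, 12, 25, 25, 27, 1, 25, 27, 13, 1, 12, 1, 1, 12, 25, 25, 12, 1, 1, 12, 1, 13, 27, 25, 1, 27, 25, 25, 12, 25, 1, 27, 25, 1.
The distinct values are {0, 1, 12, 13, 25, 27}; there are 6 of them.

6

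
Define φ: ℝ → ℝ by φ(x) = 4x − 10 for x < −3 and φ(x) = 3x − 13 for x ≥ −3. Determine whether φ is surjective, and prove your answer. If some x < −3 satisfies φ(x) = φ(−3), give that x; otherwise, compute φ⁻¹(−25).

-15/4

Both pieces are strictly increasing (slopes 4 and 3), so each is injective on its own interval.
The left piece maps (−∞, −3) onto (−∞, −22); the right piece maps [−3, ∞) onto [−22, ∞).
These images together cover ℝ, so φ is surjective.
Because the two images are disjoint, no x < −3 has φ(x) = φ(−3), so we compute φ⁻¹(−25): −25 lies in (−∞, −22), so solve 4x − 10 = −25: x = (−25 + 10)/4 = −15/4.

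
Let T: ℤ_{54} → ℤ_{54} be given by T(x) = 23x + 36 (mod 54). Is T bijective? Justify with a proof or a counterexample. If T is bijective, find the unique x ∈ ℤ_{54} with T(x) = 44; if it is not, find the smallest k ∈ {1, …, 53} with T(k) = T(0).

Recall that T is injective if T(u) = T(v) implies u = v.
If T(u) = T(v), then 23u ≡ 23v (mod 54). Because gcd(23, 54) = 1, we may cancel 23 to get u ≡ v (mod 54).
We now compute 23⁻¹ mod 54 explicitly. Euclid's algorithm: 54 = 2·23 + 8, 23 = 2·8 + 7, 8 = 1·7 + 1; back-substituting gives 1 = 47·23 − 20·54, so 23⁻¹ ≡ 47 (mod 54).
For any y ∈ ℤ_{54}, x = 47(y − 36) mod 54 satisfies T(x) = 23·47(y − 36) + 36 ≡ y (since 23·47 ≡ 1 mod 54). So every y has a preimage.
Hence T is bijective.
Since T is bijective, we compute T⁻¹(44): solve 23x + 36 ≡ 44 (mod 54), i.e. 23x ≡ 8 (mod 54).
Multiplying by 23⁻¹ = 47 gives x ≡ 47·8 = 376 = 6·54 + 52 ≡ 52 (mod 54).
Check: T(52) = 23·52 + 36 = 1232 = 22·54 + 44 ≡ 44 (mod 54).

52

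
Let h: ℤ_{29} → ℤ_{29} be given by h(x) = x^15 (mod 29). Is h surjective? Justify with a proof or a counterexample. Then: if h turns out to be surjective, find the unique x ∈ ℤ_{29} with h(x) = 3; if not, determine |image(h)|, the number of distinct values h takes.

26

Since 29 is prime, the nonzero elements of ℤ_{29} form a cyclic group of order 28.
As gcd(15, 28) = 1, raising to the 15th power is a bijection on this group: if u^15 ≡ v^15 then (uv^{−1})^15 = 1, and the only element of order dividing gcd(15, 28) = 1 is 1, so u = v.
With h(0) = 0 this makes h injective on all of ℤ_{29}, hence bijective (finite equal-size domain and codomain). In particular h is surjective.
Since h is surjective, we find the preimage of 3. The inverse of x ↦ x^15 on (ℤ_{29})^× is x ↦ x^15, because 15·15 = 225 = 8·28 + 1 ≡ 1 (mod 28) and x^{28} = 1 for x ≠ 0 (Fermat). So h⁻¹(3) = 3^15 mod 29.
Repeated squaring mod 29: 3^1 ≡ 3, 3^2 ≡ 3² = 9, 3^4 ≡ 9² = 81 ≡ 23, 3^8 ≡ 23² = 529 ≡ 7. Since 15 = 8 + 4 + 2 + 1, 3^15 ≡ 7·23·9·3: 7·23 = 161 ≡ 16, then 16·9 = 144 ≡ 28, then 28·3 = 84 ≡ 26. So 3^15 ≡ 26 (mod 29).
Hence h⁻¹(3) = 26.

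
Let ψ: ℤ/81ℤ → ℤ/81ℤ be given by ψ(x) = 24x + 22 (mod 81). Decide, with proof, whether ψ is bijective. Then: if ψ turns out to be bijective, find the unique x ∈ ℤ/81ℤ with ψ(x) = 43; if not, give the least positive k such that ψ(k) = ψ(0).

Recall that injectivity means: for all a, b in the domain, ψ(a) = ψ(b) implies a = b.
We have gcd(24, 81) = 3 > 1. Taking a = 0 and b = 27: ψ(0) = 22 and ψ(27) = 24·27 + 22 = 670 ≡ 22 (mod 81).
So ψ(0) = ψ(27) while 0 ≠ 27, hence ψ is not injective, hence not bijective.
Since ψ is not bijective, we find the least positive k with ψ(k) = ψ(0): this means 24k ≡ 0 (mod 81), i.e. 81 ∣ 24k. Since gcd(24, 81) = 3, dividing through by 3 this holds exactly when 27 ∣ 8k, and as gcd(8, 27) = 1, exactly when 27 ∣ k.
The smallest positive such k is 27.

27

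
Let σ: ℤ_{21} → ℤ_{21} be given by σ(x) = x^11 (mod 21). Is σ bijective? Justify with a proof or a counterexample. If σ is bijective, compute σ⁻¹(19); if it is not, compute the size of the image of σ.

Computing x^11 mod 21 for each x (by repeated squaring, reducing mod 21 at every step), the values σ(0), σ(1), …, σ(20) are: 0, 1, 11, 12, 16, 17, 6, 7, 8, 18, 19, 2, 3, 13, 14, 15, 4, 5, 9, 10, 20.
Every element of ℤ_{21} appears exactly once in this list, so σ is a bijection, and in particular bijective.
Since σ is bijective, we read off the preimage of 19 from the same table: σ(10) = 19, so σ⁻¹(19) = 10.

10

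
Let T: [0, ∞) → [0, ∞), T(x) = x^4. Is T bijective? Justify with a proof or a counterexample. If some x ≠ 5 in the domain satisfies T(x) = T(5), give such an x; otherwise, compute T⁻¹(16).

On [0, ∞), x ↦ x^4 is strictly increasing (injective) and for any y ∈ [0, ∞) the 4th root y^{1/4} lies in [0, ∞) (surjective). So T is bijective.
Since x ↦ x^4 is strictly increasing on [0, ∞), it is injective there, so no x ≠ 5 in the domain has T(x) = T(5). We therefore compute T⁻¹(16) = 16^{1/4} = 2 (indeed 2^4 = 16).

2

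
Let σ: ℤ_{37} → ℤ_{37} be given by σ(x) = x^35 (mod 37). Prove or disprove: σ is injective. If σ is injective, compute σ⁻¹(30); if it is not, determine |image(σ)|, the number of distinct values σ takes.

Since 37 is prime, the nonzero elements of ℤ_{37} form a cyclic group of order 36.
As gcd(35, 36) = 1, raising to the 35th power is a bijection on this group: if s^35 ≡ t^35 then (st^{−1})^35 = 1, and the only element of order dividing gcd(35, 36) = 1 is 1, so s = t.
With σ(0) = 0 this makes σ injective on all of ℤ_{37}, hence bijective (finite equal-size domain and codomain). In particular σ is injective.
Since σ is injective, we find the preimage of 30. The inverse of x ↦ x^35 on (ℤ_{37})^× is x ↦ x^35, because 35·35 = 1225 = 34·36 + 1 ≡ 1 (mod 36) and x^{36} = 1 for x ≠ 0 (Fermat). So σ⁻¹(30) = 30^35 mod 37.
Repeated squaring mod 37: 30^1 ≡ 30, 30^2 ≡ 30² = 900 ≡ 12, 30^4 ≡ 12² = 144 ≡ 33, 30^8 ≡ 33² = 1089 ≡ 16, 30^16 ≡ 16² = 256 ≡ 34, 30^32 ≡ 34² = 1156 ≡ 9. Since 35 = 32 + 2 + 1, 30^35 ≡ 9·12·30: 9·12 = 108 ≡ 34, then 34·30 = 1020 ≡ 21. So 30^35 ≡ 21 (mod 37).
Hence σ⁻¹(30) = 21.

21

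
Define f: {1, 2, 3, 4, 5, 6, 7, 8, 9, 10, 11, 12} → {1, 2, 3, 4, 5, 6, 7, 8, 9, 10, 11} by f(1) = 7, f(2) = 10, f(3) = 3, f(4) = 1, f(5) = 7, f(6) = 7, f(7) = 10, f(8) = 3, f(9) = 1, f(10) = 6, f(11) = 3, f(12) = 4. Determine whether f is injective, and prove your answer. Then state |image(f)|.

6

f(1) = 7 = f(5) with 1 ≠ 5, so f is not injective.
The image of f is {1, 3, 4, 6, 7, 10}, which has 6 elements.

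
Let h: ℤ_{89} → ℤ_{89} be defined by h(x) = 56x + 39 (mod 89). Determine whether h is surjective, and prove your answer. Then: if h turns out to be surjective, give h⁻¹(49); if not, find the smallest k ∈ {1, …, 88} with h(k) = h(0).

Since gcd(56, 89) = 1, 56 is invertible modulo 89. Euclid's algorithm: 89 = 1·56 + 33, 56 = 1·33 + 23, 33 = 1·23 + 10, 23 = 2·10 + 3, 10 = 3·3 + 1; back-substituting gives 1 = 62·56 − 39·89, so 56⁻¹ ≡ 62 (mod 89).
For any y ∈ ℤ_{89}, x = 62(y − 39) mod 89 satisfies h(x) = 56·62(y − 39) + 39 ≡ y (since 56·62 ≡ 1 mod 89). So every y has a preimage.
Therefore h is surjective.
Since h is surjective, we compute h⁻¹(49): solve 56x + 39 ≡ 49 (mod 89), i.e. 56x ≡ 10 (mod 89).
Multiplying by 56⁻¹ = 62 gives x ≡ 62·10 = 620 = 6·89 + 86 ≡ 86 (mod 89).
Check: h(86) = 56·86 + 39 = 4855 = 54·89 + 49 ≡ 49 (mod 89).

86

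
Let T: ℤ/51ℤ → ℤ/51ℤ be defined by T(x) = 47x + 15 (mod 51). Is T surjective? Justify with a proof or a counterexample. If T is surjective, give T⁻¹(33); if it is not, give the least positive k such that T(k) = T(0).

21

Since gcd(47, 51) = 1, 47 is invertible modulo 51. Euclid's algorithm: 51 = 1·47 + 4, 47 = 11·4 + 3, 4 = 1·3 + 1; back-substituting gives 1 = 38·47 − 35·51, so 47⁻¹ ≡ 38 (mod 51).
Then y ↦ 38(y − 15) is a two-sided inverse to T, so every y ∈ ℤ/51ℤ has a preimage.
Therefore T is surjective.
Since T is surjective, we find T⁻¹(33): we need 47x ≡ 33 − 15 ≡ 18 (mod 51). Using 47⁻¹ = 38: x ≡ 38·18 = 684 = 13·51 + 21, so x = 21.
Check: T(21) = 47·21 + 15 = 1002 = 19·51 + 33 ≡ 33 (mod 51).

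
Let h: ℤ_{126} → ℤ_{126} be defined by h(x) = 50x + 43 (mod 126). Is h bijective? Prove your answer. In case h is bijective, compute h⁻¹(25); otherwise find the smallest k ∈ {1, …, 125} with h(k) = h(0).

We have gcd(50, 126) = 2 > 1. Taking u = 0 and v = 63: h(0) = 43 and h(63) = 50·63 + 43 = 3193 ≡ 43 (mod 126).
So h(0) = h(63) while 0 ≠ 63, thus h is not injective, hence not bijective.
Since h is not bijective, we find the least positive k with h(k) = h(0): this means 50k ≡ 0 (mod 126), i.e. 126 ∣ 50k. Since gcd(50, 126) = 2, dividing through by 2 this holds exactly when 63 ∣ 25k, and as gcd(25, 63) = 1, exactly when 63 ∣ k.
The smallest positive such k is 63.

63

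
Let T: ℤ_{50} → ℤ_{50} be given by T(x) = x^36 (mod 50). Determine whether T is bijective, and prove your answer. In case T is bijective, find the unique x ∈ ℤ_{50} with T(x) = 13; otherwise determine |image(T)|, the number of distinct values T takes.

12

T(1) = 1^36 = 1.
T(7): Repeated squaring mod 50: 7^1 ≡ 7, 7^2 ≡ 7² = 49, 7^4 ≡ 49² = 2401 ≡ 1, 7^8 ≡ 1² = 1, 7^16 ≡ 1² = 1, 7^32 ≡ 1² = 1. Since 36 = 32 + 4, 7^36 ≡ 1·1: 1·1 = 1. So 7^36 ≡ 1 (mod 50).
So T(1) = T(7) = 1 while 1 ≠ 7, hence T is not injective, hence not bijective.
Since T is not bijective, we determine |image(T)|. Computing x^36 mod 50 for each x (by repeated squaring, reducing mod 50 at every step), the values T(0), T(1), …, T(49) are: 0, 1, 36, 21, 46, 25, 6, 1, 6, 41, 0, 11, 16, 41, 36, 25, 16, 31, 26, 31, 0, 21, 46, 11, 26, 25, 26, 11, 46, 21, 0, 31, 26, 31, 16, 25, 36, 41, 16, 11, 0, 41, 6, 1, 6, 25, 46, 21, 36, 1.
The distinct values are {0, 1, 6, 11, 16, 21, 25, 26, 31, 36, 41, 46}; there are 12 of them.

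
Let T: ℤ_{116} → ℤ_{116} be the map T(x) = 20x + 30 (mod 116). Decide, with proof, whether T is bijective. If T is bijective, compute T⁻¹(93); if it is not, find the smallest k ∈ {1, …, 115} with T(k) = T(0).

29

We have gcd(20, 116) = 4 > 1. Taking x_1 = 0 and x_2 = 29: T(0) = 30 and T(29) = 20·29 + 30 = 610 ≡ 30 (mod 116).
So T(0) = T(29) while 0 ≠ 29, therefore T is not injective, hence not bijective.
Since T is not bijective, we find the least positive k with T(k) = T(0): this means 20k ≡ 0 (mod 116), i.e. 116 ∣ 20k. Since gcd(20, 116) = 4, dividing through by 4 this holds exactly when 29 ∣ 5k, and as gcd(5, 29) = 1, exactly when 29 ∣ k.
The smallest positive such k is 29.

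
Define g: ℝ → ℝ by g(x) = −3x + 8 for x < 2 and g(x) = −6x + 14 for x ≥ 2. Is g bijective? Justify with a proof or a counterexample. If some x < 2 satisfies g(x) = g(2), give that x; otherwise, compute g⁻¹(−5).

19/6

Both pieces are strictly decreasing (slopes −3 and −6), so each is injective on its own interval.
The left piece maps (−∞, 2) onto (2, ∞); the right piece maps [2, ∞) onto (−∞, 2].
Since 2 = 2, the images partition ℝ: g is injective and surjective, hence bijective.
Because the two images are disjoint, no x < 2 has g(x) = g(2), so we compute g⁻¹(−5): −5 lies in (−∞, 2], so solve −6x + 14 = −5: x = (−5 − 14)/(−6) = 19/6.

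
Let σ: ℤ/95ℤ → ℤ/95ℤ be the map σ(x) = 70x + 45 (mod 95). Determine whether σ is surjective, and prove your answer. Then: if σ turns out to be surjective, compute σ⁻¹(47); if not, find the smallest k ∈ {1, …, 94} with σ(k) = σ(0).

Since gcd(70, 95) = 5, we have 70x ≡ 0 (mod 5) for all x, so σ(x) ≡ 0 (mod 5).
But 1 ≢ 0 (mod 5), so 1 ∈ ℤ/95ℤ has no preimage. Hence σ is not surjective.
Since σ is not surjective, we find the least positive k with σ(k) = σ(0): this means 70k ≡ 0 (mod 95), i.e. 95 ∣ 70k. Since gcd(70, 95) = 5, dividing through by 5 this holds exactly when 19 ∣ 14k, and as gcd(14, 19) = 1, exactly when 19 ∣ k.
The smallest positive such k is 19.

19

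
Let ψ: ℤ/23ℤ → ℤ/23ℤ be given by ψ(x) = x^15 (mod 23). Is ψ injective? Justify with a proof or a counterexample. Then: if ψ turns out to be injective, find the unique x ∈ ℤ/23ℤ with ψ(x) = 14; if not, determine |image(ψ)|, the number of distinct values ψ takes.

Since 23 is prime, the nonzero elements of ℤ/23ℤ form a cyclic group of order 22.
As gcd(15, 22) = 1, raising to the 15th power is a bijection on this group: if a^15 ≡ b^15 then (ab^{−1})^15 = 1, and the only element of order dividing gcd(15, 22) = 1 is 1, so a = b.
With ψ(0) = 0 this makes ψ injective on all of ℤ/23ℤ, hence bijective (finite equal-size domain and codomain). In particular ψ is injective.
Since ψ is injective, we find the preimage of 14. The inverse of x ↦ x^15 on (ℤ/23ℤ)^× is x ↦ x^3, because 15·3 = 45 = 2·22 + 1 ≡ 1 (mod 22) and x^{22} = 1 for x ≠ 0 (Fermat). So ψ⁻¹(14) = 14^3 mod 23.
Repeated squaring mod 23: 14^1 ≡ 14, 14^2 ≡ 14² = 196 ≡ 12. Since 3 = 2 + 1, 14^3 ≡ 12·14: 12·14 = 168 ≡ 7. So 14^3 ≡ 7 (mod 23).
Hence ψ⁻¹(14) = 7.

7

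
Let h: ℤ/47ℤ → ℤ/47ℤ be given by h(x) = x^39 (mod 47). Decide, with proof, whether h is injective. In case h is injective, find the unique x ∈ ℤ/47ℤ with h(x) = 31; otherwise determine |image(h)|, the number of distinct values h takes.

30

Since 47 is prime, the nonzero elements of ℤ/47ℤ form a cyclic group of order 46.
As gcd(39, 46) = 1, raising to the 39th power is a bijection on this group: if x_1^39 ≡ x_2^39 then (x_1x_2^{−1})^39 = 1, and the only element of order dividing gcd(39, 46) = 1 is 1, so x_1 = x_2.
With h(0) = 0 this makes h injective on all of ℤ/47ℤ, hence bijective (finite equal-size domain and codomain). In particular h is injective.
Since h is injective, we find the preimage of 31. The inverse of x ↦ x^39 on (ℤ/47ℤ)^× is x ↦ x^13, because 39·13 = 507 = 11·46 + 1 ≡ 1 (mod 46) and x^{46} = 1 for x ≠ 0 (Fermat). So h⁻¹(31) = 31^13 mod 47.
Repeated squaring mod 47: 31^1 ≡ 31, 31^2 ≡ 31² = 961 ≡ 21, 31^4 ≡ 21² = 441 ≡ 18, 31^8 ≡ 18² = 324 ≡ 42. Since 13 = 8 + 4 + 1, 31^13 ≡ 42·18·31: 42·18 = 756 ≡ 4, then 4·31 = 124 ≡ 30. So 31^13 ≡ 30 (mod 47).
Hence h⁻¹(31) = 30.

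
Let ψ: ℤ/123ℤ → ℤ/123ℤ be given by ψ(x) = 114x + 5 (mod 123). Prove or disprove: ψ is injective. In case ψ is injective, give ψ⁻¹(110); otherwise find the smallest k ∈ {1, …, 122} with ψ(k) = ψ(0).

41

Recall that ψ is injective when ψ(a) = ψ(b) forces a = b.
We have gcd(114, 123) = 3 > 1. Taking a = 0 and b = 41: ψ(0) = 5 and ψ(41) = 114·41 + 5 = 4679 ≡ 5 (mod 123).
So ψ(0) = ψ(41) while 0 ≠ 41, thus ψ is not injective.
Since ψ is not injective, we find the least positive k with ψ(k) = ψ(0): this means 114k ≡ 0 (mod 123), i.e. 123 ∣ 114k. Since gcd(114, 123) = 3, dividing through by 3 this holds exactly when 41 ∣ 38k, and as gcd(38, 41) = 1, exactly when 41 ∣ k.
The smallest positive such k is 41.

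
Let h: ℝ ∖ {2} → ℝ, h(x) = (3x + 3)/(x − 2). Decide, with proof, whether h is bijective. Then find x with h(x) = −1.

If h(x) = 3, cross-multiplying gives 1(3x + 3) = 3(x − 2), which simplifies to 3 = −6 — false.  So 3 has no preimage and h is not surjective.
Hence h is not bijective.
Solving h(x) = −1: cross-multiplying gives 3x + 3 = −1(x − 2), which rearranges to 4x = −1, so x = −1/4.

-1/4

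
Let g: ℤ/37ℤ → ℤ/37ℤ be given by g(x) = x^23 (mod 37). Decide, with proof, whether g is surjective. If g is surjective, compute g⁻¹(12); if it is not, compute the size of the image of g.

Since 37 is prime, the nonzero elements of ℤ/37ℤ form a cyclic group of order 36.
As gcd(23, 36) = 1, raising to the 23rd power is a bijection on this group: if x_1^23 ≡ x_2^23 then (x_1x_2^{−1})^23 = 1, and the only element of order dividing gcd(23, 36) = 1 is 1, so x_1 = x_2.
With g(0) = 0 this makes g injective on all of ℤ/37ℤ, hence bijective (finite equal-size domain and codomain). In particular g is surjective.
Since g is surjective, we find the preimage of 12. The inverse of x ↦ x^23 on (ℤ/37ℤ)^× is x ↦ x^11, because 23·11 = 253 = 7·36 + 1 ≡ 1 (mod 36) and x^{36} = 1 for x ≠ 0 (Fermat). So g⁻¹(12) = 12^11 mod 37.
Repeated squaring mod 37: 12^1 ≡ 12, 12^2 ≡ 12² = 144 ≡ 33, 12^4 ≡ 33² = 1089 ≡ 16, 12^8 ≡ 16² = 256 ≡ 34. Since 11 = 8 + 2 + 1, 12^11 ≡ 34·33·12: 34·33 = 1122 ≡ 12, then 12·12 = 144 ≡ 33. So 12^11 ≡ 33 (mod 37).
Hence g⁻¹(12) = 33.

33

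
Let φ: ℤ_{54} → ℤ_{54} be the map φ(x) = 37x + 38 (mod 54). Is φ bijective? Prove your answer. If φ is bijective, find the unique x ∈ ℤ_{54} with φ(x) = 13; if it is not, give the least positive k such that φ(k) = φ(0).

Suppose φ(s) = φ(t) in ℤ_{54}. Then 37s + 38 ≡ 37t + 38 (mod 54), so 37(s − t) ≡ 0 (mod 54).
Since gcd(37, 54) = 1, 37 is invertible modulo 54, so s − t ≡ 0 (mod 54), i.e. s = t.
We now compute 37⁻¹ mod 54 explicitly. Euclid's algorithm: 54 = 1·37 + 17, 37 = 2·17 + 3, 17 = 5·3 + 2, 3 = 1·2 + 1; back-substituting gives 1 = 19·37 − 13·54, so 37⁻¹ ≡ 19 (mod 54).
For any y ∈ ℤ_{54}, x = 19(y − 38) mod 54 satisfies φ(x) = 37·19(y − 38) + 38 ≡ y (since 37·19 ≡ 1 mod 54). So every y has a preimage.
Hence φ is bijective.
Since φ is bijective, we compute φ⁻¹(13): solve 37x + 38 ≡ 13 (mod 54), i.e. 37x ≡ 29 (mod 54).
Multiplying by 37⁻¹ = 19 gives x ≡ 19·29 = 551 = 10·54 + 11 ≡ 11 (mod 54).
Check: φ(11) = 37·11 + 38 = 445 = 8·54 + 13 ≡ 13 (mod 54).

11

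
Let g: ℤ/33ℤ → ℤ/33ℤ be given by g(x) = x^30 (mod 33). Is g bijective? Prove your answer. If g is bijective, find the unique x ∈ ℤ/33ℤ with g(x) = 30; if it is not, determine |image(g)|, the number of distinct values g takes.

4

g(1) = 1^30 = 1.
g(2): Repeated squaring mod 33: 2^1 ≡ 2, 2^2 ≡ 2² = 4, 2^4 ≡ 4² = 16, 2^8 ≡ 16² = 256 ≡ 25, 2^16 ≡ 25² = 625 ≡ 31. Since 30 = 16 + 8 + 4 + 2, 2^30 ≡ 31·25·16·4: 31·25 = 775 ≡ 16, then 16·16 = 256 ≡ 25, then 25·4 = 100 ≡ 1. So 2^30 ≡ 1 (mod 33).
So g(1) = g(2) = 1 while 1 ≠ 2, thus g is not injective, hence not bijective.
Since g is not bijective, we determine |image(g)|. Computing x^30 mod 33 for each x (by repeated squaring, reducing mod 33 at every step), the values g(0), g(1), …, g(32) are: 0, 1, 1, 12, 1, 1, 12, 1, 1, 12, 1, 22, 12, 1, 1, 12, 1, 1, 12, 1, 1, 12, 22, 1, 12, 1, 1, 12, 1, 1, 12, 1, 1.
The distinct values are {0, 1, 12, 22}; there are 4 of them.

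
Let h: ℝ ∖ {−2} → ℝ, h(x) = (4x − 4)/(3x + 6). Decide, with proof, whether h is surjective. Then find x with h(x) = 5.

If h(x) = 4/3, cross-multiplying gives 3(4x − 4) = 4(3x + 6), which simplifies to −12 = 24 — false.  So 4/3 has no preimage and h is not surjective.
Solving h(x) = 5: cross-multiplying gives 4x − 4 = 5(3x + 6), which rearranges to −11x = 34, so x = −34/11.

-34/11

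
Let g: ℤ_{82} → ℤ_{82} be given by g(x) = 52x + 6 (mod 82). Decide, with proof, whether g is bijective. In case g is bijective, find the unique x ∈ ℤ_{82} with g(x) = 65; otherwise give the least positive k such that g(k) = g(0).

We have gcd(52, 82) = 2 > 1. Taking u = 0 and v = 41: g(0) = 6 and g(41) = 52·41 + 6 = 2138 ≡ 6 (mod 82).
So g(0) = g(41) while 0 ≠ 41, so g is not injective, hence not bijective.
Since g is not bijective, we find the least positive k with g(k) = g(0): this means 52k ≡ 0 (mod 82), i.e. 82 ∣ 52k. Since gcd(52, 82) = 2, dividing through by 2 this holds exactly when 41 ∣ 26k, and as gcd(26, 41) = 1, exactly when 41 ∣ k.
The smallest positive such k is 41.

41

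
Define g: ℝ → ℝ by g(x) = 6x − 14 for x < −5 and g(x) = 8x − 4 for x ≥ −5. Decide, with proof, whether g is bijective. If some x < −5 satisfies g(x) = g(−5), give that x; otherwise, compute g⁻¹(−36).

-4

Both pieces are strictly increasing (slopes 6 and 8), so each is injective on its own interval.
The left piece maps (−∞, −5) onto (−∞, −44); the right piece maps [−5, ∞) onto [−44, ∞).
Since −44 = −44, the images partition ℝ: g is injective and surjective, hence bijective.
Because the two images are disjoint, no x < −5 has g(x) = g(−5), so we compute g⁻¹(−36): −36 lies in [−44, ∞), so solve 8x − 4 = −36: x = (−36 + 4)/8 = −4.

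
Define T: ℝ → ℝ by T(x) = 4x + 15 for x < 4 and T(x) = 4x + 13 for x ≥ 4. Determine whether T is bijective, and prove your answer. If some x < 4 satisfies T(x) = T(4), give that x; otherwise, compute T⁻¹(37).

7/2

Both pieces are strictly increasing (slopes 4 and 4), so each is injective on its own interval.
The left piece maps (−∞, 4) onto (−∞, 31); the right piece maps [4, ∞) onto [29, ∞).
These images overlap. In particular T(4) = 29 (right piece), and solving 4x + 15 = 29 on the left piece gives x = 7/2 < 4.
So T(7/2) = T(4) with 7/2 ≠ 4, and T is not injective, hence not bijective. This x = 7/2 is the requested value below 4.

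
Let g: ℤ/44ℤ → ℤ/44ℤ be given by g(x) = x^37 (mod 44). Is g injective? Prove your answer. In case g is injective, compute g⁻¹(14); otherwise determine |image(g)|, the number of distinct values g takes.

g(0) = 0^37 = 0.
g(22): Repeated squaring mod 44: 22^1 ≡ 22, 22^2 ≡ 22² = 484 ≡ 0, 22^4 ≡ 0² = 0, 22^8 ≡ 0² = 0, 22^16 ≡ 0² = 0, 22^32 ≡ 0² = 0. Since 37 = 32 + 4 + 1, 22^37 ≡ 0·0·22: 0·0 = 0, then 0·22 = 0. So 22^37 ≡ 0 (mod 44).
So g(0) = g(22) = 0 while 0 ≠ 22, so g is not injective.
Since g is not injective, we determine |image(g)|. Computing x^37 mod 44 for each x (by repeated squaring, reducing mod 44 at every step), the values g(0), g(1), …, g(43) are: 0, 1, 40, 31, 16, 25, 8, 39, 24, 37, 32, 11, 12, 29, 20, 27, 36, 41, 28, 35, 4, 21, 0, 23, 40, 9, 16, 3, 8, 17, 24, 15, 32, 33, 12, 7, 20, 5, 36, 19, 28, 13, 4, 43.
The distinct values are {0, 1, 3, 4, 5, 7, 8, 9, 11, 12, 13, 15, 16, 17, 19, 20, 21, 23, 24, 25, 27, 28, 29, 31, 32, 33, 35, 36, 37, 39, 40, 41, 43}; there are 33 of them.

33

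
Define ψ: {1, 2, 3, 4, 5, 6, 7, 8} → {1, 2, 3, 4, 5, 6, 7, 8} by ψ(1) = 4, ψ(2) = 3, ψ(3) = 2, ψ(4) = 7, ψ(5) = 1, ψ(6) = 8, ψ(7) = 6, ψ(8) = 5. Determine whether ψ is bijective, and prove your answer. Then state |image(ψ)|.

8

The values 4, 3, 2, 7, 1, 8, 6, 5 are a permutation of {1, 2, 3, 4, 5, 6, 7, 8}: each element appears exactly once.
So ψ is injective and surjective, hence bijective.
The image of ψ is {1, 2, 3, 4, 5, 6, 7, 8}, which has 8 elements.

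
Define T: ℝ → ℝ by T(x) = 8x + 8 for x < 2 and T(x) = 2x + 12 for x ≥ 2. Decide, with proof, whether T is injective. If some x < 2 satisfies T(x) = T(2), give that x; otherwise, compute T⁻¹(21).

1

Both pieces are strictly increasing (slopes 8 and 2), so each is injective on its own interval.
The left piece maps (−∞, 2) onto (−∞, 24); the right piece maps [2, ∞) onto [16, ∞).
These images overlap. In particular T(2) = 16 (right piece), and solving 8x + 8 = 16 on the left piece gives x = 1 < 2.
So T(1) = T(2) with 1 ≠ 2, and T is not injective. This x = 1 is the requested value below 2.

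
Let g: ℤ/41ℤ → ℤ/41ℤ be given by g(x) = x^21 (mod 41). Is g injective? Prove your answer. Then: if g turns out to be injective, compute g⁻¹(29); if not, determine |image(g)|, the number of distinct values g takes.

Since 41 is prime, the nonzero elements of ℤ/41ℤ form a cyclic group of order 40.
As gcd(21, 40) = 1, raising to the 21st power is a bijection on this group: if s^21 ≡ t^21 then (st^{−1})^21 = 1, and the only element of order dividing gcd(21, 40) = 1 is 1, so s = t.
With g(0) = 0 this makes g injective on all of ℤ/41ℤ, hence bijective (finite equal-size domain and codomain). In particular g is injective.
Since g is injective, we find the preimage of 29. The inverse of x ↦ x^21 on (ℤ/41ℤ)^× is x ↦ x^21, because 21·21 = 441 = 11·40 + 1 ≡ 1 (mod 40) and x^{40} = 1 for x ≠ 0 (Fermat). So g⁻¹(29) = 29^21 mod 41.
Repeated squaring mod 41: 29^1 ≡ 29, 29^2 ≡ 29² = 841 ≡ 21, 29^4 ≡ 21² = 441 ≡ 31, 29^8 ≡ 31² = 961 ≡ 18, 29^16 ≡ 18² = 324 ≡ 37. Since 21 = 16 + 4 + 1, 29^21 ≡ 37·31·29: 37·31 = 1147 ≡ 40, then 40·29 = 1160 ≡ 12. So 29^21 ≡ 12 (mod 41).
Hence g⁻¹(29) = 12.

12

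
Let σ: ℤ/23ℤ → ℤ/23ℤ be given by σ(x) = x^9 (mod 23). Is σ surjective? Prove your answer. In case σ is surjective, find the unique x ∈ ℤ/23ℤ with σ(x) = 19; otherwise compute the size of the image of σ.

Since 23 is prime, the nonzero elements of ℤ/23ℤ form a cyclic group of order 22.
As gcd(9, 22) = 1, raising to the 9th power is a bijection on this group: if s^9 ≡ t^9 then (st^{−1})^9 = 1, and the only element of order dividing gcd(9, 22) = 1 is 1, so s = t.
With σ(0) = 0 this makes σ injective on all of ℤ/23ℤ, hence bijective (finite equal-size domain and codomain). In particular σ is surjective.
Since σ is surjective, we find the preimage of 19. The inverse of x ↦ x^9 on (ℤ/23ℤ)^× is x ↦ x^5, because 9·5 = 45 = 2·22 + 1 ≡ 1 (mod 22) and x^{22} = 1 for x ≠ 0 (Fermat). So σ⁻¹(19) = 19^5 mod 23.
Repeated squaring mod 23: 19^1 ≡ 19, 19^2 ≡ 19² = 361 ≡ 16, 19^4 ≡ 16² = 256 ≡ 3. Since 5 = 4 + 1, 19^5 ≡ 3·19: 3·19 = 57 ≡ 11. So 19^5 ≡ 11 (mod 23).
Hence σ⁻¹(19) = 11.

11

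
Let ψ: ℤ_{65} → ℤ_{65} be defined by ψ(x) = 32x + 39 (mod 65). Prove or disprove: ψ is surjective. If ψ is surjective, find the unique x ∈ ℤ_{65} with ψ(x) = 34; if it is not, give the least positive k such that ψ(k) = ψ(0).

Since gcd(32, 65) = 1, 32 is invertible modulo 65. Euclid's algorithm: 65 = 2·32 + 1; back-substituting gives 1 = 63·32 − 31·65, so 32⁻¹ ≡ 63 (mod 65).
For any y ∈ ℤ_{65}, x = 63(y − 39) mod 65 satisfies ψ(x) = 32·63(y − 39) + 39 ≡ y (since 32·63 ≡ 1 mod 65). So every y has a preimage.
Thus ψ is surjective.
Since ψ is surjective, we find ψ⁻¹(34): we need 32x ≡ 34 − 39 ≡ 60 (mod 65). Using 32⁻¹ = 63: x ≡ 63·60 = 3780 = 58·65 + 10, so x = 10.
Check: ψ(10) = 32·10 + 39 = 359 = 5·65 + 34 ≡ 34 (mod 65).

10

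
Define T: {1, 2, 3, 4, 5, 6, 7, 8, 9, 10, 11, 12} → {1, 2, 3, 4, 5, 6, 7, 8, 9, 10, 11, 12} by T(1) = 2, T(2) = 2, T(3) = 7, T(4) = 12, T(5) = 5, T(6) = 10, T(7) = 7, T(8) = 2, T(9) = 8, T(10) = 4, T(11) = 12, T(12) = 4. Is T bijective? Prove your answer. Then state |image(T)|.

T(1) = 2 = T(2) with 1 ≠ 2, so T is not injective, hence not bijective.
The image of T is {2, 4, 5, 7, 8, 10, 12}, which has 7 elements.

7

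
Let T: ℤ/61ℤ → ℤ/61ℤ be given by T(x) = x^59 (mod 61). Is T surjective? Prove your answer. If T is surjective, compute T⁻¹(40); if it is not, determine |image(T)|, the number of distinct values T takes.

Since 61 is prime, the nonzero elements of ℤ/61ℤ form a cyclic group of order 60.
As gcd(59, 60) = 1, raising to the 59th power is a bijection on this group: if s^59 ≡ t^59 then (st^{−1})^59 = 1, and the only element of order dividing gcd(59, 60) = 1 is 1, so s = t.
With T(0) = 0 this makes T injective on all of ℤ/61ℤ, hence bijective (finite equal-size domain and codomain). In particular T is surjective.
Since T is surjective, we find the preimage of 40. The inverse of x ↦ x^59 on (ℤ/61ℤ)^× is x ↦ x^59, because 59·59 = 3481 = 58·60 + 1 ≡ 1 (mod 60) and x^{60} = 1 for x ≠ 0 (Fermat). So T⁻¹(40) = 40^59 mod 61.
Repeated squaring mod 61: 40^1 ≡ 40, 40^2 ≡ 40² = 1600 ≡ 14, 40^4 ≡ 14² = 196 ≡ 13, 40^8 ≡ 13² = 169 ≡ 47, 40^16 ≡ 47² = 2209 ≡ 13, 40^32 ≡ 13² = 169 ≡ 47. Since 59 = 32 + 16 + 8 + 2 + 1, 40^59 ≡ 47·13·47·14·40: 47·13 = 611 ≡ 1, then 1·47 = 47, then 47·14 = 658 ≡ 48, then 48·40 = 1920 ≡ 29. So 40^59 ≡ 29 (mod 61).
Hence T⁻¹(40) = 29.

29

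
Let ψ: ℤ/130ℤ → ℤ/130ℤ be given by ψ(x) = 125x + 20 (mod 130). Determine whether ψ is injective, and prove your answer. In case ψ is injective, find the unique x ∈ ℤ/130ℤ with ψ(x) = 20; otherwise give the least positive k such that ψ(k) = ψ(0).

26

We have gcd(125, 130) = 5 > 1. Taking a = 0 and b = 26: ψ(0) = 20 and ψ(26) = 125·26 + 20 = 3270 ≡ 20 (mod 130).
So ψ(0) = ψ(26) while 0 ≠ 26, therefore ψ is not injective.
Since ψ is not injective, we find the least positive k with ψ(k) = ψ(0): this means 125k ≡ 0 (mod 130), i.e. 130 ∣ 125k. Since gcd(125, 130) = 5, dividing through by 5 this holds exactly when 26 ∣ 25k, and as gcd(25, 26) = 1, exactly when 26 ∣ k.
The smallest positive such k is 26.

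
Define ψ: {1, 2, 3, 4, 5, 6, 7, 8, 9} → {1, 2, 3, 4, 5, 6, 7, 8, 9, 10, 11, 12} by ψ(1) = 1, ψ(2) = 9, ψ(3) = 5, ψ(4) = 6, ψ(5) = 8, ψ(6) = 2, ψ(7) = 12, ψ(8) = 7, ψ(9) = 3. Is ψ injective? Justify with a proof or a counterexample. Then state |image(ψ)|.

9

The values ψ(1), …, ψ(9) are 1, 9, 5, 6, 8, 2, 12, 7, 3 — all distinct.
So ψ(s) = ψ(t) only when s = t, and ψ is injective.
The image of ψ is {1, 2, 3, 5, 6, 7, 8, 9, 12}, which has 9 elements.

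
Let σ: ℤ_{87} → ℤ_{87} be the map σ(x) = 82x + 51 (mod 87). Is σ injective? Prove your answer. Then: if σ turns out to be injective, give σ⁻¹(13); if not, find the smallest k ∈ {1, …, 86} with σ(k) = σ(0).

Suppose σ(x_1) = σ(x_2) in ℤ_{87}. Then 82x_1 + 51 ≡ 82x_2 + 51 (mod 87), so 82(x_1 − x_2) ≡ 0 (mod 87).
Since gcd(82, 87) = 1, 82 is invertible modulo 87, hence x_1 − x_2 ≡ 0 (mod 87), i.e. x_1 = x_2.
So σ is injective.
We now compute 82⁻¹ mod 87 explicitly. Euclid's algorithm: 87 = 1·82 + 5, 82 = 16·5 + 2, 5 = 2·2 + 1; back-substituting gives 1 = 52·82 − 49·87, so 82⁻¹ ≡ 52 (mod 87).
Since σ is injective, we compute σ⁻¹(13): solve 82x + 51 ≡ 13 (mod 87), i.e. 82x ≡ 49 (mod 87).
Multiplying by 82⁻¹ = 52 gives x ≡ 52·49 = 2548 = 29·87 + 25 ≡ 25 (mod 87).
Check: σ(25) = 82·25 + 51 = 2101 = 24·87 + 13 ≡ 13 (mod 87).

25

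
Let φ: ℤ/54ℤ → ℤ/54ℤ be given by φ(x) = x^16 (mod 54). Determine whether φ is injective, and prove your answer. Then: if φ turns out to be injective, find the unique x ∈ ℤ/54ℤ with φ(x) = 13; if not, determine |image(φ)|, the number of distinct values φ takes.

φ(0) = 0^16 = 0.
φ(6): Repeated squaring mod 54: 6^1 ≡ 6, 6^2 ≡ 6² = 36, 6^4 ≡ 36² = 1296 ≡ 0, 6^8 ≡ 0² = 0, 6^16 ≡ 0² = 0. So 6^16 ≡ 0 (mod 54).
So φ(0) = φ(6) = 0 while 0 ≠ 6, hence φ is not injective.
Since φ is not injective, we determine |image(φ)|. Computing x^16 mod 54 for each x (by repeated squaring, reducing mod 54 at every step), the values φ(0), φ(1), …, φ(53) are: 0, 1, 34, 27, 22, 13, 0, 43, 46, 27, 10, 25, 0, 31, 4, 27, 52, 37, 0, 19, 16, 27, 40, 49, 0, 7, 28, 27, 28, 7, 0, 49, 40, 27, 16, 19, 0, 37, 52, 27, 4, 31, 0, 25, 10, 27, 46, 43, 0, 13, 22, 27, 34, 1.
The distinct values are {0, 1, 4, 7, 10, 13, 16, 19, 22, 25, 27, 28, 31, 34, 37, 40, 43, 46, 49, 52}; there are 20 of them.

20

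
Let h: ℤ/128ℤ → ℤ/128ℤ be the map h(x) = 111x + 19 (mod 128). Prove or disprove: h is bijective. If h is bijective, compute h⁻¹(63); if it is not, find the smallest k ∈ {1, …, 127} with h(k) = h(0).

20

If h(s) = h(t), then 111s ≡ 111t (mod 128). Because gcd(111, 128) = 1, we may cancel 111 to get s ≡ t (mod 128).
We now compute 111⁻¹ mod 128 explicitly. Euclid's algorithm: 128 = 1·111 + 17, 111 = 6·17 + 9, 17 = 1·9 + 8, 9 = 1·8 + 1; back-substituting gives 1 = 15·111 − 13·128, so 111⁻¹ ≡ 15 (mod 128).
For any y ∈ ℤ/128ℤ, x = 15(y − 19) mod 128 satisfies h(x) = 111·15(y − 19) + 19 ≡ y (since 111·15 ≡ 1 mod 128). So every y has a preimage.
So h is bijective.
Since h is bijective, we find h⁻¹(63): we need 111x ≡ 63 − 19 ≡ 44 (mod 128). Using 111⁻¹ = 15: x ≡ 15·44 = 660 = 5·128 + 20, so x = 20.
Check: h(20) = 111·20 + 19 = 2239 = 17·128 + 63 ≡ 63 (mod 128).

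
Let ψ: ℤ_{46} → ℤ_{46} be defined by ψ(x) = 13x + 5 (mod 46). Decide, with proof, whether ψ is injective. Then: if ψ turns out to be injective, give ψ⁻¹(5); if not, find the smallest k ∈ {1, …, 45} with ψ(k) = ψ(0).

By definition, ψ is injective if ψ(u) = ψ(v) implies u = v.
Suppose ψ(u) = ψ(v) in ℤ_{46}. Then 13u + 5 ≡ 13v + 5 (mod 46), hence 13(u − v) ≡ 0 (mod 46).
Since gcd(13, 46) = 1, 13 is invertible modulo 46, thus u − v ≡ 0 (mod 46), i.e. u = v.
Therefore ψ is injective.
We now compute 13⁻¹ mod 46 explicitly. Euclid's algorithm: 46 = 3·13 + 7, 13 = 1·7 + 6, 7 = 1·6 + 1; back-substituting gives 1 = 39·13 − 11·46, so 13⁻¹ ≡ 39 (mod 46).
Since ψ is injective, we compute ψ⁻¹(5): solve 13x + 5 ≡ 5 (mod 46), i.e. 13x ≡ 0 (mod 46).
Multiplying by 13⁻¹ = 39 gives x ≡ 39·0 = 0 ≡ 0 (mod 46).
Check: ψ(0) = 13·0 + 5 = 5 ≡ 5 (mod 46).

0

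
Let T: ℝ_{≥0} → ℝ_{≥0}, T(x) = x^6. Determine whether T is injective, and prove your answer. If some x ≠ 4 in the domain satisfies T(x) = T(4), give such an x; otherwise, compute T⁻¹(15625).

5

On ℝ_{≥0}, x ↦ x^6 is strictly increasing, so T(u) = T(v) forces u = v. So T is injective.
Since x ↦ x^6 is strictly increasing on ℝ_{≥0}, it is injective there, so no x ≠ 4 in the domain has T(x) = T(4). We therefore compute T⁻¹(15625) = 15625^{1/6} = 5 (indeed 5^6 = 15625).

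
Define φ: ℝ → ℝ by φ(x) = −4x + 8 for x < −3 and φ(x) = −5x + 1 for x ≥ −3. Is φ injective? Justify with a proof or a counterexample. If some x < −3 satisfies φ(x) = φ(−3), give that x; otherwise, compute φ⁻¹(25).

Both pieces are strictly decreasing (slopes −4 and −5), so each is injective on its own interval.
The left piece maps (−∞, −3) onto (20, ∞); the right piece maps [−3, ∞) onto (−∞, 16].
These images are disjoint, so no value is attained by both pieces. So φ is injective.
Because the two images are disjoint, no x < −3 has φ(x) = φ(−3), so we compute φ⁻¹(25): 25 lies in (20, ∞), so solve −4x + 8 = 25: x = (25 − 8)/(−4) = −17/4.

-17/4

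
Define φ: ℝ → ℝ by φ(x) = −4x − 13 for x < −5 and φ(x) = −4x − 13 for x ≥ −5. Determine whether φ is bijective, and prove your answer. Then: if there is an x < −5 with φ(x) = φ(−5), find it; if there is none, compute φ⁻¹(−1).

Both pieces are strictly decreasing (slopes −4 and −4), so each is injective on its own interval.
The left piece maps (−∞, −5) onto (7, ∞); the right piece maps [−5, ∞) onto (−∞, 7].
Since 7 = 7, the images partition ℝ: φ is injective and surjective, hence bijective.
Because the two images are disjoint, no x < −5 has φ(x) = φ(−5), so we compute φ⁻¹(−1): −1 lies in (−∞, 7], so solve −4x − 13 = −1: x = (−1 + 13)/(−4) = −3.

-3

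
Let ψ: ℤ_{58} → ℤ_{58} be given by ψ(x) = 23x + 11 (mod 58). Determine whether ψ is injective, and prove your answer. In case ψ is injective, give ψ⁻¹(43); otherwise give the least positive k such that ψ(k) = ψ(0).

By definition, injectivity means: for all x_1, x_2 in the domain, ψ(x_1) = ψ(x_2) implies x_1 = x_2.
If ψ(x_1) = ψ(x_2), then 23x_1 ≡ 23x_2 (mod 58). Because gcd(23, 58) = 1, we may cancel 23 to get x_1 ≡ x_2 (mod 58).
Hence ψ is injective.
We now compute 23⁻¹ mod 58 explicitly. Euclid's algorithm: 58 = 2·23 + 12, 23 = 1·12 + 11, 12 = 1·11 + 1; back-substituting gives 1 = 53·23 − 21·58, so 23⁻¹ ≡ 53 (mod 58).
Since ψ is injective, we compute ψ⁻¹(43): solve 23x + 11 ≡ 43 (mod 58), i.e. 23x ≡ 32 (mod 58).
Multiplying by 23⁻¹ = 53 gives x ≡ 53·32 = 1696 = 29·58 + 14 ≡ 14 (mod 58).
Check: ψ(14) = 23·14 + 11 = 333 = 5·58 + 43 ≡ 43 (mod 58).

14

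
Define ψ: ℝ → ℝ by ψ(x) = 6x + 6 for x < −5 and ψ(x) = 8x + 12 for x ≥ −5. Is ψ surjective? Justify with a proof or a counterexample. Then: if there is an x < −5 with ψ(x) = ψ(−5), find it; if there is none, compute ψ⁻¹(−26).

-17/3

Both pieces are strictly increasing (slopes 6 and 8), so each is injective on its own interval.
The left piece maps (−∞, −5) onto (−∞, −24); the right piece maps [−5, ∞) onto [−28, ∞).
The union (−∞, −24) ∪ [−28, ∞) covers ℝ, so ψ is surjective.
For the follow-up: the images overlap, so an x < −5 with ψ(x) = ψ(−5) exists. ψ(−5) = −28; solving 6x + 6 = −28 for x < −5 gives x = (−28 − 6)/6 = −17/3.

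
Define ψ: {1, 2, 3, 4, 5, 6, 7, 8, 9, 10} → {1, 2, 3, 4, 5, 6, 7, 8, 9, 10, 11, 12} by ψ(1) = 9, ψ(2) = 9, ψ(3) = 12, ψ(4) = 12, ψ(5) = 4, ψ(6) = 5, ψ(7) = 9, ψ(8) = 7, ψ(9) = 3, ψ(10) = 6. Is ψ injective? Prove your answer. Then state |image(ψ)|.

7

ψ(1) = 9 = ψ(2) with 1 ≠ 2, so ψ is not injective.
The image of ψ is {3, 4, 5, 6, 7, 9, 12}, which has 7 elements.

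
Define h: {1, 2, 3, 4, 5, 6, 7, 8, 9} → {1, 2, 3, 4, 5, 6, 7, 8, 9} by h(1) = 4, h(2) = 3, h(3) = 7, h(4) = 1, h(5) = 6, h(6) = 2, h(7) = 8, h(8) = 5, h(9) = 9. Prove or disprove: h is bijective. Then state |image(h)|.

9

The values 4, 3, 7, 1, 6, 2, 8, 5, 9 are a permutation of {1, 2, 3, 4, 5, 6, 7, 8, 9}: each element appears exactly once.
So h is injective and surjective, hence bijective.
The image of h is {1, 2, 3, 4, 5, 6, 7, 8, 9}, which has 9 elements.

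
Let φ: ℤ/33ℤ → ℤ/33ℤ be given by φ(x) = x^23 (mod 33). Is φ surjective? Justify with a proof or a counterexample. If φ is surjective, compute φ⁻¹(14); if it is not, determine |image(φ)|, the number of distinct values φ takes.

20

Computing x^23 mod 33 for each x (by repeated squaring, reducing mod 33 at every step), the values φ(0), φ(1), …, φ(32) are: 0, 1, 8, 27, 31, 26, 18, 13, 17, 3, 10, 11, 12, 19, 5, 9, 4, 29, 24, 28, 14, 21, 22, 23, 30, 16, 20, 15, 7, 2, 6, 25, 32.
Every element of ℤ/33ℤ appears exactly once in this list, so φ is a bijection, and in particular surjective.
Since φ is surjective, we read off the preimage of 14 from the same table: φ(20) = 14, so φ⁻¹(14) = 20.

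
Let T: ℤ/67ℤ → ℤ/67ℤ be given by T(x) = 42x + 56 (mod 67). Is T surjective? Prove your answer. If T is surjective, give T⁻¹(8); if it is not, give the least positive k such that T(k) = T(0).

18

Since gcd(42, 67) = 1, 42 is invertible modulo 67. Euclid's algorithm: 67 = 1·42 + 25, 42 = 1·25 + 17, 25 = 1·17 + 8, 17 = 2·8 + 1; back-substituting gives 1 = 8·42 − 5·67, so 42⁻¹ ≡ 8 (mod 67).
For any y ∈ ℤ/67ℤ, x = 8(y − 56) mod 67 satisfies T(x) = 42·8(y − 56) + 56 ≡ y (since 42·8 ≡ 1 mod 67). So every y has a preimage.
Hence T is surjective.
Since T is surjective, we find T⁻¹(8): we need 42x ≡ 8 − 56 ≡ 19 (mod 67). Using 42⁻¹ = 8: x ≡ 8·19 = 152 = 2·67 + 18, so x = 18.
Check: T(18) = 42·18 + 56 = 812 = 12·67 + 8 ≡ 8 (mod 67).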